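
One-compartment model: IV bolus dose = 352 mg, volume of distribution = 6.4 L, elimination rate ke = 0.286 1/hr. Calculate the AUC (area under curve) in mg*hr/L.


C0 = Dose/Vd = 352/6.4 = 55 mg/L
AUC = C0/ke = 55/0.286
AUC = 192.3 mg*hr/L


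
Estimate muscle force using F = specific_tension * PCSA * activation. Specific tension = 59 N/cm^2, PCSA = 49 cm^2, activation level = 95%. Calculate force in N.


F = sigma * PCSA * activation
F = 59 * 49 * 0.95
F = 2746 N


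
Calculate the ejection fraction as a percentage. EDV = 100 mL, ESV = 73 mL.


SV = EDV - ESV = 100 - 73 = 27 mL
EF = SV/EDV * 100 = 27/100 * 100
EF = 27%


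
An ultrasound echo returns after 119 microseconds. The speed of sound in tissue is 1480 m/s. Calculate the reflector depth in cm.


depth = c * t / 2
t = 119 us = 1.1900e-04 s
depth = 1480 * 1.1900e-04 / 2
depth = 0.08806 m = 8.806 cm


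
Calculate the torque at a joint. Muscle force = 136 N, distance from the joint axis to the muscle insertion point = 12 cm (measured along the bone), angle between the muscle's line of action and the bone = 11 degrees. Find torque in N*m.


Torque = F * d * sin(theta)   (moment arm = d*sin(theta))
d = 12 cm = 0.12 m
Torque = 136 * 0.12 * sin(11)
Torque = 3.114 N*m


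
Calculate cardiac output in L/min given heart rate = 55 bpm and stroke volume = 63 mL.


CO = HR * SV
CO = 55 * 63 / 1000
CO = 3.465 L/min


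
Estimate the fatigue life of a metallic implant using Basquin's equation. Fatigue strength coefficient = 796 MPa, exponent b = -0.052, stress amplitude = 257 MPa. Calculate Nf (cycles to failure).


sigma_a = sigma_f' * (2Nf)^b
2Nf = (sigma_a/sigma_f')^(1/b)
2Nf = (257/796)^(1/-0.052)
2Nf = 2.7664448e+09
Nf = 1.3832e+09


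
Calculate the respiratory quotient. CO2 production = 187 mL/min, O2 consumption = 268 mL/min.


RQ = VCO2 / VO2
RQ = 187 / 268
RQ = 0.6978


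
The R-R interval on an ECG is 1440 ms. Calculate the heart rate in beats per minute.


HR = 60 / RR_interval(s)
RR = 1440 ms = 1.44 s
HR = 60 / 1.44 = 41.67 bpm


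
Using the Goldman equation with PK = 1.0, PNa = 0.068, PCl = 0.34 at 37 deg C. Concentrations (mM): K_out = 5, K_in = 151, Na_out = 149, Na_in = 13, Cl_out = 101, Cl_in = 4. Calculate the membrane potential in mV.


Vm = (RT/F)*ln((PK*Ko + PNa*Nao + PCl*Cli)/(PK*Ki + PNa*Nai + PCl*Clo))
Numer = 16.492, Denom = 186.224
Vm = -64.78 mV


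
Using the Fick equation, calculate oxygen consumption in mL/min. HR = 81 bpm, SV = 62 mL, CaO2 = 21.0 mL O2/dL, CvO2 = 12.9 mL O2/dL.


CO = HR*SV = 81*62/1000 = 5.022 L/min
a-v O2 diff = 21.0 - 12.9 = 8.1 mL/dL
VO2 = CO * (CaO2-CvO2) * 10 dL/L
VO2 = 5.022 * 8.1 * 10
VO2 = 406.8 mL/min


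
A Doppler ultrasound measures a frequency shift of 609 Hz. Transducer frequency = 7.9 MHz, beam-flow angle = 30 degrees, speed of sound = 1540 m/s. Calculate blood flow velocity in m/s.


v = fd * c / (2 * f0 * cos(theta))
v = 609 * 1540 / (2 * 7.9000e+06 * cos(30))
v = 0.06854 m/s


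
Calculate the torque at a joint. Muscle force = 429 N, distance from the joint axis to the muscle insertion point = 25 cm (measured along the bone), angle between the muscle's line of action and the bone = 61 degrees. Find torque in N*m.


Torque = F * d * sin(theta)   (moment arm = d*sin(theta))
d = 25 cm = 0.25 m
Torque = 429 * 0.25 * sin(61)
Torque = 93.8 N*m


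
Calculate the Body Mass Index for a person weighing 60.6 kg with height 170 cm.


BMI = weight / height^2
height = 170 cm = 1.7 m
BMI = 60.6 / 1.7^2
BMI = 20.97 kg/m^2


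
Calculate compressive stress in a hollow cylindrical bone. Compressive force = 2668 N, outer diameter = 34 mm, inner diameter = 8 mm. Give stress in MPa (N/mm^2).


A = pi*(r_o^2 - r_i^2)
r_o = 17 mm, r_i = 4 mm
A = 857.655 mm^2
sigma = F/A = 2668 / 857.655
sigma = 3.111 MPa


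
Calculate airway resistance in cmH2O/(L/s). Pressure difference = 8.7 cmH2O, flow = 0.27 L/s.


R = dP / flow
R = 8.7 / 0.27
R = 32.22 cmH2O/(L/s)


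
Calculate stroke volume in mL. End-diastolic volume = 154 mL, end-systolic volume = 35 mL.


SV = EDV - ESV
SV = 154 - 35
SV = 119 mL


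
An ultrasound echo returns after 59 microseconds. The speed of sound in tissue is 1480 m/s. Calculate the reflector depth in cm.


depth = c * t / 2
t = 59 us = 5.9000e-05 s
depth = 1480 * 5.9000e-05 / 2
depth = 0.04366 m = 4.366 cm


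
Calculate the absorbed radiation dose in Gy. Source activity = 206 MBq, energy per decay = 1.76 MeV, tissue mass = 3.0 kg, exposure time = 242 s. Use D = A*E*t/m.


A = 206 MBq = 2.0600e+08 Bq
E = 1.76 MeV = 2.81952e-13 J
D = A*E*t/m = 2.0600e+08*2.81952e-13*242/3.0
D = 0.004685 Gy


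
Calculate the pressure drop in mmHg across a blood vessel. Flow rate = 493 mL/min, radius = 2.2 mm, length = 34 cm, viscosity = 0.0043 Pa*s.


dP = 8*mu*L*Q / (pi*r^4)
Q = 493 mL/min = 8.21667e-06 m^3/s
dP = 1305.85 Pa = 1305.85 / 133.322 mmHg = 9.795 mmHg


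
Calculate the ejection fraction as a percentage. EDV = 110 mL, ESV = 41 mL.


SV = EDV - ESV = 110 - 41 = 69 mL
EF = SV/EDV * 100 = 69/110 * 100
EF = 62.73%


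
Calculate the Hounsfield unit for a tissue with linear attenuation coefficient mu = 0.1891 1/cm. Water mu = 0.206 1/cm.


HU = ((mu_tissue - mu_water) / mu_water) * 1000
HU = ((0.1891 - 0.206) / 0.206) * 1000
HU = -82.04


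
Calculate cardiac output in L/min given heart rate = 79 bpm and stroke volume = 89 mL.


CO = HR * SV
CO = 79 * 89 / 1000
CO = 7.031 L/min


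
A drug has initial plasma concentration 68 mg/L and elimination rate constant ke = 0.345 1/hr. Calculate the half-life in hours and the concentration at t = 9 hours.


t_half = ln(2) / ke = 0.693147 / 0.345 = 2.009 hr
C(t) = C0 * exp(-ke*t) = 68 * exp(-0.345*9)
C(9) = 3.048 mg/L


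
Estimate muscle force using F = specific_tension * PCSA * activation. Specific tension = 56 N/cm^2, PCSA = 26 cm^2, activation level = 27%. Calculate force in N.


F = sigma * PCSA * activation
F = 56 * 26 * 0.27
F = 393.1 N


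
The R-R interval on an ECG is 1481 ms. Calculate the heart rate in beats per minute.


HR = 60 / RR_interval(s)
RR = 1481 ms = 1.481 s
HR = 60 / 1.481 = 40.51 bpm


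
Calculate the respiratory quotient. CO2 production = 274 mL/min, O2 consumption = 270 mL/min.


RQ = VCO2 / VO2
RQ = 274 / 270
RQ = 1.015


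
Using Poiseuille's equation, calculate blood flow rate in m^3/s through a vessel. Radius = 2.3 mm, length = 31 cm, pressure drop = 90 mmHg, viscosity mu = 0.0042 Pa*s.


Q = pi*r^4*dP / (8*mu*L)
r = 0.0023 m, L = 0.31 m
dP = 90 mmHg = 11998.98 Pa
Q = 1.0128e-04 m^3/s


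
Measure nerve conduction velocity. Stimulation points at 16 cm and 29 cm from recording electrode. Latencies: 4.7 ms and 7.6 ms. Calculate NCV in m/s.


Distance = (29 - 16) / 100 = 0.13 m
dt = (7.6 - 4.7) / 1000 = 0.0029 s
NCV = dist / dt = 44.83 m/s


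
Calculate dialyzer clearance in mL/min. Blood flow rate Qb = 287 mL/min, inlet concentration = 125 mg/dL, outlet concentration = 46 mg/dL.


K = Qb * (Cb_in - Cb_out) / Cb_in
K = 287 * (125 - 46) / 125
K = 181.4 mL/min


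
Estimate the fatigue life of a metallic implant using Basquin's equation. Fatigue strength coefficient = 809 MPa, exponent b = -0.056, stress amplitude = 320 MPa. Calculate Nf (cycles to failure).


sigma_a = sigma_f' * (2Nf)^b
2Nf = (sigma_a/sigma_f')^(1/b)
2Nf = (320/809)^(1/-0.056)
2Nf = 15589462
Nf = 7.7947e+06


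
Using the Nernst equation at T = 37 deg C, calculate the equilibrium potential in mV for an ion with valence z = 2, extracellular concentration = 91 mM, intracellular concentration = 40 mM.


E = (RT/(zF)) * ln(C_out/C_in)
T = 37 + 273.15 = 310.15 K
E = (8.314 * 310.15 / (2 * 96485)) * ln(91/40)
E = 10.98 mV


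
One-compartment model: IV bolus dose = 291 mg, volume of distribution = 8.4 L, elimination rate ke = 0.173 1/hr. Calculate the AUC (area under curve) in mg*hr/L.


C0 = Dose/Vd = 291/8.4 = 34.6429 mg/L
AUC = C0/ke = 34.6429/0.173
AUC = 200.2 mg*hr/L


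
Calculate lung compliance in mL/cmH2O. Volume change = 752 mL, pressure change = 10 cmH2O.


C = dV / dP
C = 752 / 10
C = 75.2 mL/cmH2O


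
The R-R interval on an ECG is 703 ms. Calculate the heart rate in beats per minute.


HR = 60 / RR_interval(s)
RR = 703 ms = 0.703 s
HR = 60 / 0.703 = 85.35 bpm


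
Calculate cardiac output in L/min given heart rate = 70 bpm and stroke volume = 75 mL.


CO = HR * SV
CO = 70 * 75 / 1000
CO = 5.25 L/min


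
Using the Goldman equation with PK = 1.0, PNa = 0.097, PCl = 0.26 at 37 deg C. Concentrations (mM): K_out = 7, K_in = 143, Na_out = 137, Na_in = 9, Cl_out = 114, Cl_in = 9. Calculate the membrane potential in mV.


Vm = (RT/F)*ln((PK*Ko + PNa*Nao + PCl*Cli)/(PK*Ki + PNa*Nai + PCl*Clo))
Numer = 22.629, Denom = 173.513
Vm = -54.44 mV


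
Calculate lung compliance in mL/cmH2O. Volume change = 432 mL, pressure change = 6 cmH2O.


C = dV / dP
C = 432 / 6
C = 72 mL/cmH2O


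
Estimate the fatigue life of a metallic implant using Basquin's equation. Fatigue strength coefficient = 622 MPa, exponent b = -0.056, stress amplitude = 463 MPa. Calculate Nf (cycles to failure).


sigma_a = sigma_f' * (2Nf)^b
2Nf = (sigma_a/sigma_f')^(1/b)
2Nf = (463/622)^(1/-0.056)
2Nf = 194.73923
Nf = 97.37


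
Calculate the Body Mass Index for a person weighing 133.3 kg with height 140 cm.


BMI = weight / height^2
height = 140 cm = 1.4 m
BMI = 133.3 / 1.4^2
BMI = 68.01 kg/m^2


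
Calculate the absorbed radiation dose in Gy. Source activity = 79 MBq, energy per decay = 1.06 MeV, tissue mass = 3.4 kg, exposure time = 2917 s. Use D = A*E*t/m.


A = 79 MBq = 7.9000e+07 Bq
E = 1.06 MeV = 1.69812e-13 J
D = A*E*t/m = 7.9000e+07*1.69812e-13*2917/3.4
D = 0.01151 Gy


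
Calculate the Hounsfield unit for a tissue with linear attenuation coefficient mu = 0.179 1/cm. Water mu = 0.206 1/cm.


HU = ((mu_tissue - mu_water) / mu_water) * 1000
HU = ((0.179 - 0.206) / 0.206) * 1000
HU = -131.1


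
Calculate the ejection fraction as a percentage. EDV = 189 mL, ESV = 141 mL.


SV = EDV - ESV = 189 - 141 = 48 mL
EF = SV/EDV * 100 = 48/189 * 100
EF = 25.4%


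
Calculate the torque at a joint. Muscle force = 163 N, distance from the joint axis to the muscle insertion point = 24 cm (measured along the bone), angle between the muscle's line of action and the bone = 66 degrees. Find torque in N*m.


Torque = F * d * sin(theta)   (moment arm = d*sin(theta))
d = 24 cm = 0.24 m
Torque = 163 * 0.24 * sin(66)
Torque = 35.74 N*m


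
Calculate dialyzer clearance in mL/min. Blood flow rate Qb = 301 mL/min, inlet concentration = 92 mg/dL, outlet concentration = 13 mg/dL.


K = Qb * (Cb_in - Cb_out) / Cb_in
K = 301 * (92 - 13) / 92
K = 258.5 mL/min


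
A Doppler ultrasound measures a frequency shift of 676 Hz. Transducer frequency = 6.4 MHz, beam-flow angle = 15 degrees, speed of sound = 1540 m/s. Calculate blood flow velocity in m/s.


v = fd * c / (2 * f0 * cos(theta))
v = 676 * 1540 / (2 * 6.4000e+06 * cos(15))
v = 0.0842 m/s


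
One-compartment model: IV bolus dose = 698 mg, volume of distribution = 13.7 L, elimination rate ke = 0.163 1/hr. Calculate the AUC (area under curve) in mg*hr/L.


C0 = Dose/Vd = 698/13.7 = 50.9489 mg/L
AUC = C0/ke = 50.9489/0.163
AUC = 312.6 mg*hr/L


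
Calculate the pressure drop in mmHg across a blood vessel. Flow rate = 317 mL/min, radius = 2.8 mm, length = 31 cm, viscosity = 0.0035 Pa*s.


dP = 8*mu*L*Q / (pi*r^4)
Q = 317 mL/min = 5.28333e-06 m^3/s
dP = 237.49 Pa = 237.49 / 133.322 mmHg = 1.781 mmHg


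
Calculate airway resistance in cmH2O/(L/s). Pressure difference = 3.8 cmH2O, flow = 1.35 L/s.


R = dP / flow
R = 3.8 / 1.35
R = 2.815 cmH2O/(L/s)


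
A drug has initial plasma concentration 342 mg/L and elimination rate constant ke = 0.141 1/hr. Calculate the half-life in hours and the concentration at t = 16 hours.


t_half = ln(2) / ke = 0.693147 / 0.141 = 4.916 hr
C(t) = C0 * exp(-ke*t) = 342 * exp(-0.141*16)
C(16) = 35.83 mg/L


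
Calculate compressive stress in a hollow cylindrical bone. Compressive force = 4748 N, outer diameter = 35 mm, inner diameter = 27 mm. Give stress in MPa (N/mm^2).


A = pi*(r_o^2 - r_i^2)
r_o = 17.5 mm, r_i = 13.5 mm
A = 389.557 mm^2
sigma = F/A = 4748 / 389.557
sigma = 12.19 MPa


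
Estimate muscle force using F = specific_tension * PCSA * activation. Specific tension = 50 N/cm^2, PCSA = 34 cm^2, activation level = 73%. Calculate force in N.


F = sigma * PCSA * activation
F = 50 * 34 * 0.73
F = 1241 N


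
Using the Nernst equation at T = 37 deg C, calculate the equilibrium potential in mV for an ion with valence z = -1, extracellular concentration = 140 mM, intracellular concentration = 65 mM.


E = (RT/(zF)) * ln(C_out/C_in)
T = 37 + 273.15 = 310.15 K
E = (8.314 * 310.15 / (-1 * 96485)) * ln(140/65)
E = -20.51 mV


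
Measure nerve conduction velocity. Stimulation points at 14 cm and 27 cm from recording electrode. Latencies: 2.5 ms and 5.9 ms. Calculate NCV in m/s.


Distance = (27 - 14) / 100 = 0.13 m
dt = (5.9 - 2.5) / 1000 = 0.0034 s
NCV = dist / dt = 38.24 m/s


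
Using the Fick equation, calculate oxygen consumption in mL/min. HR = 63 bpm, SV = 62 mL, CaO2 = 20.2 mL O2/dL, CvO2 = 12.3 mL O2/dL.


CO = HR*SV = 63*62/1000 = 3.906 L/min
a-v O2 diff = 20.2 - 12.3 = 7.9 mL/dL
VO2 = CO * (CaO2-CvO2) * 10 dL/L
VO2 = 3.906 * 7.9 * 10
VO2 = 308.6 mL/min


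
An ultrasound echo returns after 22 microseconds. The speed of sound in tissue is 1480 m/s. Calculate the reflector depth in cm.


depth = c * t / 2
t = 22 us = 2.2000e-05 s
depth = 1480 * 2.2000e-05 / 2
depth = 0.01628 m = 1.628 cm


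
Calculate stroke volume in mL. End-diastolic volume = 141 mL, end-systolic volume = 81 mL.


SV = EDV - ESV
SV = 141 - 81
SV = 60 mL


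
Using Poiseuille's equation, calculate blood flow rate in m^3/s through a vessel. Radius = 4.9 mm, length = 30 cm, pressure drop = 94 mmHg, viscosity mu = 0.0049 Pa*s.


Q = pi*r^4*dP / (8*mu*L)
r = 0.0049 m, L = 0.3 m
dP = 94 mmHg = 12532.268 Pa
Q = 0.00193 m^3/s


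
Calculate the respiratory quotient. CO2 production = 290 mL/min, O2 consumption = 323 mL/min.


RQ = VCO2 / VO2
RQ = 290 / 323
RQ = 0.8978


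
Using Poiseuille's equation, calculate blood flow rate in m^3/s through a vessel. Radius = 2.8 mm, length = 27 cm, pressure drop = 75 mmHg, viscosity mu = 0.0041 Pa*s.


Q = pi*r^4*dP / (8*mu*L)
r = 0.0028 m, L = 0.27 m
dP = 75 mmHg = 9999.15 Pa
Q = 2.1803e-04 m^3/s


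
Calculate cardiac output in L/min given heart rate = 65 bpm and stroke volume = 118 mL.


CO = HR * SV
CO = 65 * 118 / 1000
CO = 7.67 L/min


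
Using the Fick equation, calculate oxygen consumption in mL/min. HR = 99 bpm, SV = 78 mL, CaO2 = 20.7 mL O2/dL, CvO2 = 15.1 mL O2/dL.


CO = HR*SV = 99*78/1000 = 7.722 L/min
a-v O2 diff = 20.7 - 15.1 = 5.6 mL/dL
VO2 = CO * (CaO2-CvO2) * 10 dL/L
VO2 = 7.722 * 5.6 * 10
VO2 = 432.4 mL/min


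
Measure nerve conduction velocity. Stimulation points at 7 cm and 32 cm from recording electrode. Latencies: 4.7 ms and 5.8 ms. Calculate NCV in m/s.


Distance = (32 - 7) / 100 = 0.25 m
dt = (5.8 - 4.7) / 1000 = 0.0011 s
NCV = dist / dt = 227.3 m/s


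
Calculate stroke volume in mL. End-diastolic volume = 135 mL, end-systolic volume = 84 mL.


SV = EDV - ESV
SV = 135 - 84
SV = 51 mL


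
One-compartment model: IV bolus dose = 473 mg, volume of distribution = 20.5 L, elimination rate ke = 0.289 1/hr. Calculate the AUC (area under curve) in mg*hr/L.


C0 = Dose/Vd = 473/20.5 = 23.0732 mg/L
AUC = C0/ke = 23.0732/0.289
AUC = 79.84 mg*hr/L


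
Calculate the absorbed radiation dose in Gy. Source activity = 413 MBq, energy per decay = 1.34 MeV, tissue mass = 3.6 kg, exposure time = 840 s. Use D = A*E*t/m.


A = 413 MBq = 4.1300e+08 Bq
E = 1.34 MeV = 2.14668e-13 J
D = A*E*t/m = 4.1300e+08*2.14668e-13*840/3.6
D = 0.02069 Gy


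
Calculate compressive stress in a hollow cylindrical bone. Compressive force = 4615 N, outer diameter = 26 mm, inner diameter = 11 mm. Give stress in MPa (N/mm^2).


A = pi*(r_o^2 - r_i^2)
r_o = 13 mm, r_i = 5.5 mm
A = 435.896 mm^2
sigma = F/A = 4615 / 435.896
sigma = 10.59 MPa


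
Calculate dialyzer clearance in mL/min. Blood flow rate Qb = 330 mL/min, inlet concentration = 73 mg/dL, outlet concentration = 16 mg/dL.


K = Qb * (Cb_in - Cb_out) / Cb_in
K = 330 * (73 - 16) / 73
K = 257.7 mL/min


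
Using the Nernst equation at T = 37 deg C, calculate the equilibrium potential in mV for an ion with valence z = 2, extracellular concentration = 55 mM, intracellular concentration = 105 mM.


E = (RT/(zF)) * ln(C_out/C_in)
T = 37 + 273.15 = 310.15 K
E = (8.314 * 310.15 / (2 * 96485)) * ln(55/105)
E = -8.641 mV


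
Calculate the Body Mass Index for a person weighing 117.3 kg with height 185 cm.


BMI = weight / height^2
height = 185 cm = 1.85 m
BMI = 117.3 / 1.85^2
BMI = 34.27 kg/m^2


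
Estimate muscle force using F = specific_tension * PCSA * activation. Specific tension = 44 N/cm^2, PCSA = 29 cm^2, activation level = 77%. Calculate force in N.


F = sigma * PCSA * activation
F = 44 * 29 * 0.77
F = 982.5 N


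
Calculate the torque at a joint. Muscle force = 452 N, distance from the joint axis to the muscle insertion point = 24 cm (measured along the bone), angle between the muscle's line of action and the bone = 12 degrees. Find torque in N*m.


Torque = F * d * sin(theta)   (moment arm = d*sin(theta))
d = 24 cm = 0.24 m
Torque = 452 * 0.24 * sin(12)
Torque = 22.55 N*m


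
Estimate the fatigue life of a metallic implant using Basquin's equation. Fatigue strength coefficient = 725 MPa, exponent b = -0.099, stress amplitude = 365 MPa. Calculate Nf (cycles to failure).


sigma_a = sigma_f' * (2Nf)^b
2Nf = (sigma_a/sigma_f')^(1/b)
2Nf = (365/725)^(1/-0.099)
2Nf = 1024.6062
Nf = 512.3


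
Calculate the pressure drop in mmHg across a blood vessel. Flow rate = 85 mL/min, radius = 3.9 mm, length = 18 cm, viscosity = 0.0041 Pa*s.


dP = 8*mu*L*Q / (pi*r^4)
Q = 85 mL/min = 1.41667e-06 m^3/s
dP = 11.5082 Pa = 11.5082 / 133.322 mmHg = 0.08632 mmHg


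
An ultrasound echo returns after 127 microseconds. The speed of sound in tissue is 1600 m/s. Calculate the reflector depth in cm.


depth = c * t / 2
t = 127 us = 1.2700e-04 s
depth = 1600 * 1.2700e-04 / 2
depth = 0.1016 m = 10.16 cm


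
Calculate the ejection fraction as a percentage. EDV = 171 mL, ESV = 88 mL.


SV = EDV - ESV = 171 - 88 = 83 mL
EF = SV/EDV * 100 = 83/171 * 100
EF = 48.54%


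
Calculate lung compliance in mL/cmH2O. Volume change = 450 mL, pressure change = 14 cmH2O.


C = dV / dP
C = 450 / 14
C = 32.14 mL/cmH2O


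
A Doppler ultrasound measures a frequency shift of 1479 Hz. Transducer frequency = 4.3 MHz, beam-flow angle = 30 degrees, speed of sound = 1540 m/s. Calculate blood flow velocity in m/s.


v = fd * c / (2 * f0 * cos(theta))
v = 1479 * 1540 / (2 * 4.3000e+06 * cos(30))
v = 0.3058 m/s


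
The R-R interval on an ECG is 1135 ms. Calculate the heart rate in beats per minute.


HR = 60 / RR_interval(s)
RR = 1135 ms = 1.135 s
HR = 60 / 1.135 = 52.86 bpm


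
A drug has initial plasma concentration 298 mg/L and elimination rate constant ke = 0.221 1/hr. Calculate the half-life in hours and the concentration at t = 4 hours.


t_half = ln(2) / ke = 0.693147 / 0.221 = 3.136 hr
C(t) = C0 * exp(-ke*t) = 298 * exp(-0.221*4)
C(4) = 123.1 mg/L


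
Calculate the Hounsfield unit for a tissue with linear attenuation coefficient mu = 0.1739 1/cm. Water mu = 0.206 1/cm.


HU = ((mu_tissue - mu_water) / mu_water) * 1000
HU = ((0.1739 - 0.206) / 0.206) * 1000
HU = -155.8


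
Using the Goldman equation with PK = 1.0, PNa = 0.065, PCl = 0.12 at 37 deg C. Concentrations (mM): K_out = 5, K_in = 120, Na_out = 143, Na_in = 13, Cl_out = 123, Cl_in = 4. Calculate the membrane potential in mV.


Vm = (RT/F)*ln((PK*Ko + PNa*Nao + PCl*Cli)/(PK*Ki + PNa*Nai + PCl*Clo))
Numer = 14.775, Denom = 135.605
Vm = -59.24 mV


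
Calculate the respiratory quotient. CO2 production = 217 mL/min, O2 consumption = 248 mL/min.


RQ = VCO2 / VO2
RQ = 217 / 248
RQ = 0.875


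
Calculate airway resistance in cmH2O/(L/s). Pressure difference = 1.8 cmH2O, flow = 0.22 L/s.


R = dP / flow
R = 1.8 / 0.22
R = 8.182 cmH2O/(L/s)


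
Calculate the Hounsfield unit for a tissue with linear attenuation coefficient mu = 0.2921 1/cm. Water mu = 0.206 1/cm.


HU = ((mu_tissue - mu_water) / mu_water) * 1000
HU = ((0.2921 - 0.206) / 0.206) * 1000
HU = 418


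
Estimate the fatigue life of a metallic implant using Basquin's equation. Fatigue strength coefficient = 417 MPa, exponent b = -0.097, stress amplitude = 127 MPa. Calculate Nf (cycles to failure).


sigma_a = sigma_f' * (2Nf)^b
2Nf = (sigma_a/sigma_f')^(1/b)
2Nf = (127/417)^(1/-0.097)
2Nf = 210384.51
Nf = 1.052e+05


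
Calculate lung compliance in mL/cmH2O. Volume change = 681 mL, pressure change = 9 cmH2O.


C = dV / dP
C = 681 / 9
C = 75.67 mL/cmH2O


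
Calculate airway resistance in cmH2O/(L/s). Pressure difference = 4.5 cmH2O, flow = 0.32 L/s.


R = dP / flow
R = 4.5 / 0.32
R = 14.06 cmH2O/(L/s)


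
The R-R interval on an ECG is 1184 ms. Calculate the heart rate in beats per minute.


HR = 60 / RR_interval(s)
RR = 1184 ms = 1.184 s
HR = 60 / 1.184 = 50.68 bpm


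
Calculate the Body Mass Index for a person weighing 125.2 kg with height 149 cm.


BMI = weight / height^2
height = 149 cm = 1.49 m
BMI = 125.2 / 1.49^2
BMI = 56.39 kg/m^2


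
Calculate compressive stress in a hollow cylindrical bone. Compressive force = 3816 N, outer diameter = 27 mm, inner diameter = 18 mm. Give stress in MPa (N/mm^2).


A = pi*(r_o^2 - r_i^2)
r_o = 13.5 mm, r_i = 9 mm
A = 318.086 mm^2
sigma = F/A = 3816 / 318.086
sigma = 12 MPa


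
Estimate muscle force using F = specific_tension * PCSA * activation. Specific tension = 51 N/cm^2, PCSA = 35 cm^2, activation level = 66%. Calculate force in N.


F = sigma * PCSA * activation
F = 51 * 35 * 0.66
F = 1178 N


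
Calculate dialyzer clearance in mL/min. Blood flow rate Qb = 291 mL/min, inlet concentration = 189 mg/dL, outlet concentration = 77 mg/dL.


K = Qb * (Cb_in - Cb_out) / Cb_in
K = 291 * (189 - 77) / 189
K = 172.4 mL/min


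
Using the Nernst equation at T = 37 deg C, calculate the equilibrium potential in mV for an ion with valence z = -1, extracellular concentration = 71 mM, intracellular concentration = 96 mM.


E = (RT/(zF)) * ln(C_out/C_in)
T = 37 + 273.15 = 310.15 K
E = (8.314 * 310.15 / (-1 * 96485)) * ln(71/96)
E = 8.062 mV


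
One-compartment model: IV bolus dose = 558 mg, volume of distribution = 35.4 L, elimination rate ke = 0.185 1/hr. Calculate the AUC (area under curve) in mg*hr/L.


C0 = Dose/Vd = 558/35.4 = 15.7627 mg/L
AUC = C0/ke = 15.7627/0.185
AUC = 85.2 mg*hr/L


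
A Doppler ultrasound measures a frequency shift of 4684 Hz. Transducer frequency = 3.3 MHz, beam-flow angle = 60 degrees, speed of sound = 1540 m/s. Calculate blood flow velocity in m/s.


v = fd * c / (2 * f0 * cos(theta))
v = 4684 * 1540 / (2 * 3.3000e+06 * cos(60))
v = 2.186 m/s


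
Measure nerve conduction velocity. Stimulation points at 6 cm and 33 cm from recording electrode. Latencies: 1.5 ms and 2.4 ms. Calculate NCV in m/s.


Distance = (33 - 6) / 100 = 0.27 m
dt = (2.4 - 1.5) / 1000 = 9.0000e-04 s
NCV = dist / dt = 300 m/s


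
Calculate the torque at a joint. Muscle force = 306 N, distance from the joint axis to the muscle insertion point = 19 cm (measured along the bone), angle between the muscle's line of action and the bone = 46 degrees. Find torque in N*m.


Torque = F * d * sin(theta)   (moment arm = d*sin(theta))
d = 19 cm = 0.19 m
Torque = 306 * 0.19 * sin(46)
Torque = 41.82 N*m


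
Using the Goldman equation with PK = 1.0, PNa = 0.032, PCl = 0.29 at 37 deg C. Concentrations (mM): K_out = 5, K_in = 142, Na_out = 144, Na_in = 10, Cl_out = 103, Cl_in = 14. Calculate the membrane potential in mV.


Vm = (RT/F)*ln((PK*Ko + PNa*Nao + PCl*Cli)/(PK*Ki + PNa*Nai + PCl*Clo))
Numer = 13.668, Denom = 172.19
Vm = -67.71 mV


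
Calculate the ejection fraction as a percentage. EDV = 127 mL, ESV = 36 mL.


SV = EDV - ESV = 127 - 36 = 91 mL
EF = SV/EDV * 100 = 91/127 * 100
EF = 71.65%


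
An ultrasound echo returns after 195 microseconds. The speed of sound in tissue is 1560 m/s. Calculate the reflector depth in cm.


depth = c * t / 2
t = 195 us = 1.9500e-04 s
depth = 1560 * 1.9500e-04 / 2
depth = 0.1521 m = 15.21 cm


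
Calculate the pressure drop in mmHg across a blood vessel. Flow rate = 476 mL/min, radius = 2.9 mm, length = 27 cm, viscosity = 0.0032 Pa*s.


dP = 8*mu*L*Q / (pi*r^4)
Q = 476 mL/min = 7.93333e-06 m^3/s
dP = 246.784 Pa = 246.784 / 133.322 mmHg = 1.851 mmHg


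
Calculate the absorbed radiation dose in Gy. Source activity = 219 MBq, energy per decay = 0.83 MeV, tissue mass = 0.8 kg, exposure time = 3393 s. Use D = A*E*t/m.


A = 219 MBq = 2.1900e+08 Bq
E = 0.83 MeV = 1.32966e-13 J
D = A*E*t/m = 2.1900e+08*1.32966e-13*3393/0.8
D = 0.1235 Gy


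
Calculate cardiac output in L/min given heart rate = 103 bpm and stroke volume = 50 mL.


CO = HR * SV
CO = 103 * 50 / 1000
CO = 5.15 L/min


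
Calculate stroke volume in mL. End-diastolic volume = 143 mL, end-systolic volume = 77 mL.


SV = EDV - ESV
SV = 143 - 77
SV = 66 mL


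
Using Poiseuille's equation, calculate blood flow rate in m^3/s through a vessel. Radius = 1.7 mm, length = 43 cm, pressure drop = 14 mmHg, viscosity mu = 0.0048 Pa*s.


Q = pi*r^4*dP / (8*mu*L)
r = 0.0017 m, L = 0.43 m
dP = 14 mmHg = 1866.508 Pa
Q = 2.9660e-06 m^3/s


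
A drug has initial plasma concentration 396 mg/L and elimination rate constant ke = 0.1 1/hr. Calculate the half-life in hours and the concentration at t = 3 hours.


t_half = ln(2) / ke = 0.693147 / 0.1 = 6.931 hr
C(t) = C0 * exp(-ke*t) = 396 * exp(-0.1*3)
C(3) = 293.4 mg/L


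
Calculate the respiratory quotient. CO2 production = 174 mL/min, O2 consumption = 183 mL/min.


RQ = VCO2 / VO2
RQ = 174 / 183
RQ = 0.9508


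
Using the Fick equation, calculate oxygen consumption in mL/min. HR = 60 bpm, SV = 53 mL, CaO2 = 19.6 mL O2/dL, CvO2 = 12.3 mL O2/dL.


CO = HR*SV = 60*53/1000 = 3.18 L/min
a-v O2 diff = 19.6 - 12.3 = 7.3 mL/dL
VO2 = CO * (CaO2-CvO2) * 10 dL/L
VO2 = 3.18 * 7.3 * 10
VO2 = 232.1 mL/min


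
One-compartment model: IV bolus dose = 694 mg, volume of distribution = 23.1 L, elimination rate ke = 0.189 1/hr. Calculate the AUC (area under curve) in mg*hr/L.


C0 = Dose/Vd = 694/23.1 = 30.0433 mg/L
AUC = C0/ke = 30.0433/0.189
AUC = 159 mg*hr/L


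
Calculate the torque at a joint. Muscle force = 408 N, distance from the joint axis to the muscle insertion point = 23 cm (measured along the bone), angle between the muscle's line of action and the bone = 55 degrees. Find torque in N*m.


Torque = F * d * sin(theta)   (moment arm = d*sin(theta))
d = 23 cm = 0.23 m
Torque = 408 * 0.23 * sin(55)
Torque = 76.87 N*m


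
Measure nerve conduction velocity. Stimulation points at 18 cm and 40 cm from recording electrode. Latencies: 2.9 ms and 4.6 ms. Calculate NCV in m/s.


Distance = (40 - 18) / 100 = 0.22 m
dt = (4.6 - 2.9) / 1000 = 0.0017 s
NCV = dist / dt = 129.4 m/s


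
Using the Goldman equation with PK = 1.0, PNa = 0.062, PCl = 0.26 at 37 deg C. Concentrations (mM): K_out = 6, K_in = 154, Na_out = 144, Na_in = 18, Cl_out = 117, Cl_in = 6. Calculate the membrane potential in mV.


Vm = (RT/F)*ln((PK*Ko + PNa*Nao + PCl*Cli)/(PK*Ki + PNa*Nai + PCl*Clo))
Numer = 16.488, Denom = 185.536
Vm = -64.69 mV


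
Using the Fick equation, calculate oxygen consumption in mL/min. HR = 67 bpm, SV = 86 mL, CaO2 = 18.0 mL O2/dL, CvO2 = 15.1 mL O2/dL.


CO = HR*SV = 67*86/1000 = 5.762 L/min
a-v O2 diff = 18.0 - 15.1 = 2.9 mL/dL
VO2 = CO * (CaO2-CvO2) * 10 dL/L
VO2 = 5.762 * 2.9 * 10
VO2 = 167.1 mL/min


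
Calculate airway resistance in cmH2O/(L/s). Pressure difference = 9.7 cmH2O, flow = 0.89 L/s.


R = dP / flow
R = 9.7 / 0.89
R = 10.9 cmH2O/(L/s)


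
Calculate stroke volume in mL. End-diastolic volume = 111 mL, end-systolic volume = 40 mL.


SV = EDV - ESV
SV = 111 - 40
SV = 71 mL


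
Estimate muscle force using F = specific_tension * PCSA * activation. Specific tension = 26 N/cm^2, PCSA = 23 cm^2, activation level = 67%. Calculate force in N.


F = sigma * PCSA * activation
F = 26 * 23 * 0.67
F = 400.7 N


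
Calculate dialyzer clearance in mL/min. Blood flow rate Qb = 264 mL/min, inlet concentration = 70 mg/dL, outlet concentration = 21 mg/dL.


K = Qb * (Cb_in - Cb_out) / Cb_in
K = 264 * (70 - 21) / 70
K = 184.8 mL/min


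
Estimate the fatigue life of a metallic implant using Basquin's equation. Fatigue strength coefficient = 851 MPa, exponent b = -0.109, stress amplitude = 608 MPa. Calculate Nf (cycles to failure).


sigma_a = sigma_f' * (2Nf)^b
2Nf = (sigma_a/sigma_f')^(1/b)
2Nf = (608/851)^(1/-0.109)
2Nf = 21.8619
Nf = 10.93


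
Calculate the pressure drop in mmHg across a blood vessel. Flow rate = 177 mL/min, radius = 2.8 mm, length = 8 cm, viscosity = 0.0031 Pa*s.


dP = 8*mu*L*Q / (pi*r^4)
Q = 177 mL/min = 2.95e-06 m^3/s
dP = 30.3097 Pa = 30.3097 / 133.322 mmHg = 0.2273 mmHg


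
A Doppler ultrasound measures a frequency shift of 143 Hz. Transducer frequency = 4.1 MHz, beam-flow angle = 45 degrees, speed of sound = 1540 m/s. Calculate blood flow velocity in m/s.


v = fd * c / (2 * f0 * cos(theta))
v = 143 * 1540 / (2 * 4.1000e+06 * cos(45))
v = 0.03798 m/s


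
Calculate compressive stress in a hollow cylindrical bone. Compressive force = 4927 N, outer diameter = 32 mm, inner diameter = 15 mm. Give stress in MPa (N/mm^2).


A = pi*(r_o^2 - r_i^2)
r_o = 16 mm, r_i = 7.5 mm
A = 627.533 mm^2
sigma = F/A = 4927 / 627.533
sigma = 7.851 MPa


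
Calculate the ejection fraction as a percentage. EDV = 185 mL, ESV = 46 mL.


SV = EDV - ESV = 185 - 46 = 139 mL
EF = SV/EDV * 100 = 139/185 * 100
EF = 75.14%


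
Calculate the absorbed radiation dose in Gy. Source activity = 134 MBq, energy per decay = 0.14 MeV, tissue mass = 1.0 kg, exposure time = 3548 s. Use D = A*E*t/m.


A = 134 MBq = 1.3400e+08 Bq
E = 0.14 MeV = 2.2428e-14 J
D = A*E*t/m = 1.3400e+08*2.2428e-14*3548/1.0
D = 0.01066 Gy


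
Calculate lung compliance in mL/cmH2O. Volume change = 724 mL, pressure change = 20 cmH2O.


C = dV / dP
C = 724 / 20
C = 36.2 mL/cmH2O


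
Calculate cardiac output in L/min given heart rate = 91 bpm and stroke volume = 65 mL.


CO = HR * SV
CO = 91 * 65 / 1000
CO = 5.915 L/min


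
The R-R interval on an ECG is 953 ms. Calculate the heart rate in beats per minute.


HR = 60 / RR_interval(s)
RR = 953 ms = 0.953 s
HR = 60 / 0.953 = 62.96 bpm


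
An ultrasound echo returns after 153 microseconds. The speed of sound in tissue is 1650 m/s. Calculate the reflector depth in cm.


depth = c * t / 2
t = 153 us = 1.5300e-04 s
depth = 1650 * 1.5300e-04 / 2
depth = 0.126225 m = 12.6225 cm


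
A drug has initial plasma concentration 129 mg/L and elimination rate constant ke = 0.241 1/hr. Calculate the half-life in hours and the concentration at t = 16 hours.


t_half = ln(2) / ke = 0.693147 / 0.241 = 2.876 hr
C(t) = C0 * exp(-ke*t) = 129 * exp(-0.241*16)
C(16) = 2.729 mg/L


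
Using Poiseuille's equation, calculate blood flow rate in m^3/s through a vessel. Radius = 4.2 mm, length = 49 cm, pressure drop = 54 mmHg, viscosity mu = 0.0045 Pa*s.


Q = pi*r^4*dP / (8*mu*L)
r = 0.0042 m, L = 0.49 m
dP = 54 mmHg = 7199.388 Pa
Q = 3.9897e-04 m^3/s


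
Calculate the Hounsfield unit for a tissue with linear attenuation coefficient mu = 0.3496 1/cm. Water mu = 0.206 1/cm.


HU = ((mu_tissue - mu_water) / mu_water) * 1000
HU = ((0.3496 - 0.206) / 0.206) * 1000
HU = 697.1


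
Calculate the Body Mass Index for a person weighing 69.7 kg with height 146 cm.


BMI = weight / height^2
height = 146 cm = 1.46 m
BMI = 69.7 / 1.46^2
BMI = 32.7 kg/m^2


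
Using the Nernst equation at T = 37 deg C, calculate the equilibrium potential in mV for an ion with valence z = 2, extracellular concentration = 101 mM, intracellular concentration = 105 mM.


E = (RT/(zF)) * ln(C_out/C_in)
T = 37 + 273.15 = 310.15 K
E = (8.314 * 310.15 / (2 * 96485)) * ln(101/105)
E = -0.519 mV


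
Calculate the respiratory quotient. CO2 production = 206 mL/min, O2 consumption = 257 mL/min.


RQ = VCO2 / VO2
RQ = 206 / 257
RQ = 0.8016


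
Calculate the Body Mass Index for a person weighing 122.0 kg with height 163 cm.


BMI = weight / height^2
height = 163 cm = 1.63 m
BMI = 122.0 / 1.63^2
BMI = 45.92 kg/m^2


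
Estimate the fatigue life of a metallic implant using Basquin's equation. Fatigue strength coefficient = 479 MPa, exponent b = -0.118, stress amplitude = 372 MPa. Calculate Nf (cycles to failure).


sigma_a = sigma_f' * (2Nf)^b
2Nf = (sigma_a/sigma_f')^(1/b)
2Nf = (372/479)^(1/-0.118)
2Nf = 8.5201166
Nf = 4.26


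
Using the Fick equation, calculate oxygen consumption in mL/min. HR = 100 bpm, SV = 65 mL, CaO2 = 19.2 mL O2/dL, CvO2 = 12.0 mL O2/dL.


CO = HR*SV = 100*65/1000 = 6.5 L/min
a-v O2 diff = 19.2 - 12.0 = 7.2 mL/dL
VO2 = CO * (CaO2-CvO2) * 10 dL/L
VO2 = 6.5 * 7.2 * 10
VO2 = 468 mL/min


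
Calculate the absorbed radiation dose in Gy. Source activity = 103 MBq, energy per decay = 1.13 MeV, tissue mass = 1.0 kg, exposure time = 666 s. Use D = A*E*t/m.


A = 103 MBq = 1.0300e+08 Bq
E = 1.13 MeV = 1.81026e-13 J
D = A*E*t/m = 1.0300e+08*1.81026e-13*666/1.0
D = 0.01242 Gy


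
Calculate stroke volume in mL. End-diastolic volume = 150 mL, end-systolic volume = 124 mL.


SV = EDV - ESV
SV = 150 - 124
SV = 26 mL


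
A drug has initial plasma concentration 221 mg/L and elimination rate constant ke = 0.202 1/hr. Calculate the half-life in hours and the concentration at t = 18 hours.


t_half = ln(2) / ke = 0.693147 / 0.202 = 3.431 hr
C(t) = C0 * exp(-ke*t) = 221 * exp(-0.202*18)
C(18) = 5.825 mg/L


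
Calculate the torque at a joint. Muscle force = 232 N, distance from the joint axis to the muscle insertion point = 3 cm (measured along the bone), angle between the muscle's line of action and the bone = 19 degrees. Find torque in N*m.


Torque = F * d * sin(theta)   (moment arm = d*sin(theta))
d = 3 cm = 0.03 m
Torque = 232 * 0.03 * sin(19)
Torque = 2.266 N*m


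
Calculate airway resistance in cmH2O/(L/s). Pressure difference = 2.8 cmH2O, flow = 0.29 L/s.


R = dP / flow
R = 2.8 / 0.29
R = 9.655 cmH2O/(L/s)


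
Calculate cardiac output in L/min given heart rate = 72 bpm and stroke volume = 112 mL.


CO = HR * SV
CO = 72 * 112 / 1000
CO = 8.064 L/min


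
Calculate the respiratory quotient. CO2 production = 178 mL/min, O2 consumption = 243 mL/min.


RQ = VCO2 / VO2
RQ = 178 / 243
RQ = 0.7325


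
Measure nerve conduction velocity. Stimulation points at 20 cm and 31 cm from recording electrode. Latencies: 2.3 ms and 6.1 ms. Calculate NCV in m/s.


Distance = (31 - 20) / 100 = 0.11 m
dt = (6.1 - 2.3) / 1000 = 0.0038 s
NCV = dist / dt = 28.95 m/s


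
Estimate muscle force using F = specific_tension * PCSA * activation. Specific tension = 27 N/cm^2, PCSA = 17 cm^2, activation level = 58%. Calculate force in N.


F = sigma * PCSA * activation
F = 27 * 17 * 0.58
F = 266.2 N


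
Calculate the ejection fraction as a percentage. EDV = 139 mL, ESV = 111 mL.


SV = EDV - ESV = 139 - 111 = 28 mL
EF = SV/EDV * 100 = 28/139 * 100
EF = 20.14%


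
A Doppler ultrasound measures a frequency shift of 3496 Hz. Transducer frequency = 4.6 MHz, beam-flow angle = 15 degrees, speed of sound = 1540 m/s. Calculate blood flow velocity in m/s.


v = fd * c / (2 * f0 * cos(theta))
v = 3496 * 1540 / (2 * 4.6000e+06 * cos(15))
v = 0.6058 m/s


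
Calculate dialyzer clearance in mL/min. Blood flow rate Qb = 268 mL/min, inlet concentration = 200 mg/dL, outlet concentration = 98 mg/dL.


K = Qb * (Cb_in - Cb_out) / Cb_in
K = 268 * (200 - 98) / 200
K = 136.7 mL/min


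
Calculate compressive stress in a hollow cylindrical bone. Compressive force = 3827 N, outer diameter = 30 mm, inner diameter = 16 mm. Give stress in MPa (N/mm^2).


A = pi*(r_o^2 - r_i^2)
r_o = 15 mm, r_i = 8 mm
A = 505.796 mm^2
sigma = F/A = 3827 / 505.796
sigma = 7.566 MPa


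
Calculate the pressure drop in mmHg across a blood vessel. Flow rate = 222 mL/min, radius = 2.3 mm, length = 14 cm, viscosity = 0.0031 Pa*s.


dP = 8*mu*L*Q / (pi*r^4)
Q = 222 mL/min = 3.7e-06 m^3/s
dP = 146.124 Pa = 146.124 / 133.322 mmHg = 1.096 mmHg


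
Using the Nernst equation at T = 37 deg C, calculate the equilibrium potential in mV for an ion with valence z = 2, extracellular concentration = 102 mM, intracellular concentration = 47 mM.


E = (RT/(zF)) * ln(C_out/C_in)
T = 37 + 273.15 = 310.15 K
E = (8.314 * 310.15 / (2 * 96485)) * ln(102/47)
E = 10.35 mV


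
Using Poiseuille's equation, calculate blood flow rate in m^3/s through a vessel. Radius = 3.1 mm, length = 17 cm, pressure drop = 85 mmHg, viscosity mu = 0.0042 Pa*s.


Q = pi*r^4*dP / (8*mu*L)
r = 0.0031 m, L = 0.17 m
dP = 85 mmHg = 11332.37 Pa
Q = 5.7561e-04 m^3/s


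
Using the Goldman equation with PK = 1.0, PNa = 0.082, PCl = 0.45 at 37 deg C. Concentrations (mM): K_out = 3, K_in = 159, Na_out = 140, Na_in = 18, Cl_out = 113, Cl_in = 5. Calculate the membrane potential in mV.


Vm = (RT/F)*ln((PK*Ko + PNa*Nao + PCl*Cli)/(PK*Ki + PNa*Nai + PCl*Clo))
Numer = 16.73, Denom = 211.326
Vm = -67.78 mV


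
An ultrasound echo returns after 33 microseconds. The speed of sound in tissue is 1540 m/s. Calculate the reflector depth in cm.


depth = c * t / 2
t = 33 us = 3.3000e-05 s
depth = 1540 * 3.3000e-05 / 2
depth = 0.02541 m = 2.541 cm


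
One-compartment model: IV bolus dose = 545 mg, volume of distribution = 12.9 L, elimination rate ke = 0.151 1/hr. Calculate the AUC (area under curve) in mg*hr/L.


C0 = Dose/Vd = 545/12.9 = 42.2481 mg/L
AUC = C0/ke = 42.2481/0.151
AUC = 279.8 mg*hr/L


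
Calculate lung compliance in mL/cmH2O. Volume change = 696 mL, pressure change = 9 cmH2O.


C = dV / dP
C = 696 / 9
C = 77.33 mL/cmH2O


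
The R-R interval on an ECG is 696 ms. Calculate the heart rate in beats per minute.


HR = 60 / RR_interval(s)
RR = 696 ms = 0.696 s
HR = 60 / 0.696 = 86.21 bpm


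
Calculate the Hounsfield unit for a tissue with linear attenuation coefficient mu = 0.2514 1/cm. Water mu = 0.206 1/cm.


HU = ((mu_tissue - mu_water) / mu_water) * 1000
HU = ((0.2514 - 0.206) / 0.206) * 1000
HU = 220.4


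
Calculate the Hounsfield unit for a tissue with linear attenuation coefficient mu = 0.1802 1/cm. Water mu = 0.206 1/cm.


HU = ((mu_tissue - mu_water) / mu_water) * 1000
HU = ((0.1802 - 0.206) / 0.206) * 1000
HU = -125.2


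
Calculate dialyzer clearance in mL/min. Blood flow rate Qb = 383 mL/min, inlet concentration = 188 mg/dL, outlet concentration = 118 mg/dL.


K = Qb * (Cb_in - Cb_out) / Cb_in
K = 383 * (188 - 118) / 188
K = 142.6 mL/min


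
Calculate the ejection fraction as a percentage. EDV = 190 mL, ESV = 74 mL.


SV = EDV - ESV = 190 - 74 = 116 mL
EF = SV/EDV * 100 = 116/190 * 100
EF = 61.05%


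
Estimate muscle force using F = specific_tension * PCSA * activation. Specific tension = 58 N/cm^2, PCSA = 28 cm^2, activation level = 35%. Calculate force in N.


F = sigma * PCSA * activation
F = 58 * 28 * 0.35
F = 568.4 N


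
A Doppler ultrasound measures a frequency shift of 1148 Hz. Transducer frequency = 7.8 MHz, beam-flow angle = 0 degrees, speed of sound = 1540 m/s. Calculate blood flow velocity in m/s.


v = fd * c / (2 * f0 * cos(theta))
v = 1148 * 1540 / (2 * 7.8000e+06 * cos(0))
v = 0.1133 m/s
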